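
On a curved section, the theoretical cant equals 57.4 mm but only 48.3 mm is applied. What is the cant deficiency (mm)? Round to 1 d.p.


Cant deficiency = equilibrium cant - actual cant
CD = 57.4 - 48.3
CD = 9.1 mm

9.1


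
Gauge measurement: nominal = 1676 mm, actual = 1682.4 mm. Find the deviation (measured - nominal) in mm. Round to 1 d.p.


Deviation = measured - nominal
Deviation = 1682.4 - 1676
Deviation = 6.4 mm

6.4


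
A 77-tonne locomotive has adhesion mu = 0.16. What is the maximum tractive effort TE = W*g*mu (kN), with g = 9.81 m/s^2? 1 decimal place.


TE_max = W * g * mu
TE_max = 77 * 9.81 * 0.16
TE_max = 755.37 * 0.16
TE_max = 120.9 kN

120.9


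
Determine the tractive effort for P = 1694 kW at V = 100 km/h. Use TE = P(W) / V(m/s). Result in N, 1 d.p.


Convert: P = 1694 kW = 1694000 W
V = 100 / 3.6 = 27.7778 m/s
TE = 1694000 / 27.7778
TE = 60984.0 N

60984.0


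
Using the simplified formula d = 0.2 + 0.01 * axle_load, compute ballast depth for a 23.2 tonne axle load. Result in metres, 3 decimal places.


d = 0.2 + 0.01 * 23.2
d = 0.2 + 0.232
d = 0.432 m

0.432


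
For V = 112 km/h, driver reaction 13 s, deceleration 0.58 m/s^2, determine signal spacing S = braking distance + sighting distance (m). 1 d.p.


V = 112 / 3.6 = 31.1111 m/s
Braking distance = 31.1111^2 / (2*0.58) = 834.3976 m
Sighting distance = 31.1111 * 13 = 404.4444 m
S = 834.3976 + 404.4444 = 1238.8 m

1238.8


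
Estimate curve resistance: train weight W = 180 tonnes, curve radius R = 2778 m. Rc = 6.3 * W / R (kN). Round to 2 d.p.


Rc = 6.3 * W / R
Rc = 6.3 * 180 / 2778
Rc = 1134.0 / 2778
Rc = 0.41 kN

0.41


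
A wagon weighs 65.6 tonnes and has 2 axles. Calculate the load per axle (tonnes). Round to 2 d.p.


Load per axle = total weight / number of axles
Load = 65.6 / 2
Load = 32.80 tonnes

32.80


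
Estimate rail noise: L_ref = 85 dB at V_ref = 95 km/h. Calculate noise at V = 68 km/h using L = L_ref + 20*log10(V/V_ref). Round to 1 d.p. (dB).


V/V_ref = 68 / 95 = 0.715789
log10(0.715789) = -0.145215
20 * -0.145215 = -2.9043
L = 85 + -2.9043 = 82.1 dB

82.1


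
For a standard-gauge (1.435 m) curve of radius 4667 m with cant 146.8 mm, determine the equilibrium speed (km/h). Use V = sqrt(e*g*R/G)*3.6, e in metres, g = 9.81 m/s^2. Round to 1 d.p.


Convert cant: e = 146.8 mm = 0.1468 m
V_ms = sqrt(0.1468 * 9.81 * 4667 / 1.435)
V_ms = sqrt(4683.612569) = 68.4369 m/s
V = 68.4369 * 3.6 = 246.4 km/h

246.4


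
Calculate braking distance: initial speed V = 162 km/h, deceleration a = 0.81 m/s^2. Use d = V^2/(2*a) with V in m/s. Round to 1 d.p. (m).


Convert speed: V = 162 / 3.6 = 45.0 m/s
V^2 = 2025.0
d = 2025.0 / (2 * 0.81)
d = 2025.0 / 1.62
d = 1250.0 m

1250.0


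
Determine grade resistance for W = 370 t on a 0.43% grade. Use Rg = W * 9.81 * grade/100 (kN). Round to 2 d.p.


Rg = W * 9.81 * grade / 100
Rg = 370 * 9.81 * 0.43 / 100
Rg = 3629.7 * 0.0043
Rg = 15.61 kN

15.61


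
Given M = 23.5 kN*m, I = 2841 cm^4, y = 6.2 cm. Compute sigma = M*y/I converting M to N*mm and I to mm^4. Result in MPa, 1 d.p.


Convert units:
M = 23.5 kN*m = 23500000 N*mm
y = 6.2 cm = 62 mm
I = 2841 cm^4 = 28410000 mm^4
sigma = 23500000 * 62 / 28410000
sigma = 51.3 MPa

51.3


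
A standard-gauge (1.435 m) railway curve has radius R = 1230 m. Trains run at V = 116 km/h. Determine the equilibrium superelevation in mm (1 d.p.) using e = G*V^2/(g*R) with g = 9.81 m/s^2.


Convert speed: V = 116 / 3.6 = 32.2222 m/s
Apply formula: e = 1.435 * 32.2222^2 / (9.81 * 1230)
e = 1.435 * 1038.2716 / 12066.3
e = 0.123478 m = 123.5 mm

123.5


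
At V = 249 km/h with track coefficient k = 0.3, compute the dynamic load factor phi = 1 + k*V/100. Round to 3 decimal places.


phi = 1 + k * V / 100
phi = 1 + 0.3 * 249 / 100
phi = 1 + 0.747
phi = 1.747

1.747


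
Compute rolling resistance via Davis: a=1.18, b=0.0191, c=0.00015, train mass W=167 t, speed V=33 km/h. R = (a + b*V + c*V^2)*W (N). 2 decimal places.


b*V = 0.0191 * 33 = 0.6303
c*V^2 = 0.00015 * 1089 = 0.16335
R_per_t = 1.18 + 0.6303 + 0.16335 = 1.97365 N/t
R_total = 1.97365 * 167 = 329.60 N

329.60


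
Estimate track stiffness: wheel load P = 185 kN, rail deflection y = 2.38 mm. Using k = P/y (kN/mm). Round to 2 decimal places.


Track stiffness k = P / y
k = 185 / 2.38
k = 77.73 kN/mm

77.73


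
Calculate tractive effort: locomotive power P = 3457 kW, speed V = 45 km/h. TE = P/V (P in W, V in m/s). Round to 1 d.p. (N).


Convert: P = 3457 kW = 3457000 W
V = 45 / 3.6 = 12.5 m/s
TE = 3457000 / 12.5
TE = 276560.0 N

276560.0


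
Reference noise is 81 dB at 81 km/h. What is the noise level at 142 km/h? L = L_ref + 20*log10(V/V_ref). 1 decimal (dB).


V/V_ref = 142 / 81 = 1.753086
log10(1.753086) = 0.243803
20 * 0.243803 = 4.8761
L = 81 + 4.8761 = 85.9 dB

85.9


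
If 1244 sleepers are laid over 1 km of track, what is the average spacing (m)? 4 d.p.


Spacing = 1000 m / number of sleepers
Spacing = 1000 / 1244
Spacing = 0.8039 m

0.8039


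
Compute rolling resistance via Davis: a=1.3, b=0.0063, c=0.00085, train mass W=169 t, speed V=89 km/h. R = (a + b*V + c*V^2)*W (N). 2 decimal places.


b*V = 0.0063 * 89 = 0.5607
c*V^2 = 0.00085 * 7921 = 6.73285
R_per_t = 1.3 + 0.5607 + 6.73285 = 8.59355 N/t
R_total = 8.59355 * 169 = 1452.31 N

1452.31


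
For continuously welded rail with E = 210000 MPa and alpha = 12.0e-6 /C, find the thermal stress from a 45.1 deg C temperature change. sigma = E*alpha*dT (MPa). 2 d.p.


sigma = E * alpha * dT
sigma = 210000 * 12.0e-6 * 45.1
sigma = 2.52 * 45.1
sigma = 113.65 MPa

113.65


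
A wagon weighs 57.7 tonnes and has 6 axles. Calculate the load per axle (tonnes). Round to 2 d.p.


Load per axle = total weight / number of axles
Load = 57.7 / 6
Load = 9.62 tonnes

9.62


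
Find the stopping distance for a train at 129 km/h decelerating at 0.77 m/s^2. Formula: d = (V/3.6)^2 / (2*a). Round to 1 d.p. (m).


Convert speed: V = 129 / 3.6 = 35.8333 m/s
V^2 = 1284.0278
d = 1284.0278 / (2 * 0.77)
d = 1284.0278 / 1.54
d = 833.8 m

833.8


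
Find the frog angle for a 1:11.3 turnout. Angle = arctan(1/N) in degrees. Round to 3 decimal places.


1/N = 1/11.3 = 0.088496
angle = arctan(0.088496) = 0.088266 rad
angle = 0.088266 * 180/pi = 5.057 degrees

5.057


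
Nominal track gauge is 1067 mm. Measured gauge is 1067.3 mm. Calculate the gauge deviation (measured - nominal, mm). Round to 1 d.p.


Deviation = measured - nominal
Deviation = 1067.3 - 1067
Deviation = 0.3 mm

0.3


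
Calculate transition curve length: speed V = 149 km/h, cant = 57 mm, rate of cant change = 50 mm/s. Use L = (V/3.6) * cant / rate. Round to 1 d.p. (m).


Convert speed: V = 149 / 3.6 = 41.3889 m/s
L = 41.3889 * 57 / 50
L = 2359.1667 / 50
L = 47.2 m

47.2


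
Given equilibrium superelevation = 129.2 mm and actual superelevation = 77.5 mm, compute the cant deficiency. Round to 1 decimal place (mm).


Cant deficiency = equilibrium cant - actual cant
CD = 129.2 - 77.5
CD = 51.7 mm

51.7


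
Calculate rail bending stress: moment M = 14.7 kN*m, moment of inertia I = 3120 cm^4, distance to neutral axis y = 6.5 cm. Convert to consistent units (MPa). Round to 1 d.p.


Convert units:
M = 14.7 kN*m = 14700000 N*mm
y = 6.5 cm = 65 mm
I = 3120 cm^4 = 31200000 mm^4
sigma = 14700000 * 65 / 31200000
sigma = 30.6 MPa

30.6


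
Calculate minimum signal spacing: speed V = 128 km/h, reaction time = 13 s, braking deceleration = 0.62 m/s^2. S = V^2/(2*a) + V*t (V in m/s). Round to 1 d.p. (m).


V = 128 / 3.6 = 35.5556 m/s
Braking distance = 35.5556^2 / (2*0.62) = 1019.5141 m
Sighting distance = 35.5556 * 13 = 462.2222 m
S = 1019.5141 + 462.2222 = 1481.7 m

1481.7


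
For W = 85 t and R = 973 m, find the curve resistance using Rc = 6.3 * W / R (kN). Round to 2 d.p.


Rc = 6.3 * W / R
Rc = 6.3 * 85 / 973
Rc = 535.5 / 973
Rc = 0.55 kN

0.55


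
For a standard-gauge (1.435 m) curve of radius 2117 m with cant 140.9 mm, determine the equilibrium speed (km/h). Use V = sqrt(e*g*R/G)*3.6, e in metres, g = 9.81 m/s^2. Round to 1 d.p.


Convert cant: e = 140.9 mm = 0.1409 m
V_ms = sqrt(0.1409 * 9.81 * 2117 / 1.435)
V_ms = sqrt(2039.148985) = 45.1569 m/s
V = 45.1569 * 3.6 = 162.6 km/h

162.6


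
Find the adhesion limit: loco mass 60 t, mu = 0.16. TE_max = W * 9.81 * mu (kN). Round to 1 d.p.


TE_max = W * g * mu
TE_max = 60 * 9.81 * 0.16
TE_max = 588.6 * 0.16
TE_max = 94.2 kN

94.2


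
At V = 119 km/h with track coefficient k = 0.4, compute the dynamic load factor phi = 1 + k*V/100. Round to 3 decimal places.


phi = 1 + k * V / 100
phi = 1 + 0.4 * 119 / 100
phi = 1 + 0.476
phi = 1.476

1.476


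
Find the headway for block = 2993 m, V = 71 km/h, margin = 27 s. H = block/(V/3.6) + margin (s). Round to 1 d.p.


V = 71 / 3.6 = 19.7222 m/s
Block traversal time = 2993 / 19.7222 = 151.7577 s
Headway = 151.7577 + 27
Headway = 178.8 s

178.8


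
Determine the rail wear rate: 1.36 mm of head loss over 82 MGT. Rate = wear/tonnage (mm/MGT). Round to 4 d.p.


Wear rate = total wear / cumulative tonnage
Rate = 1.36 / 82
Rate = 0.0166 mm/MGT

0.0166


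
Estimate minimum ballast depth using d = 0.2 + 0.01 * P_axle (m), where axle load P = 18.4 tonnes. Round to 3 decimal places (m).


d = 0.2 + 0.01 * 18.4
d = 0.2 + 0.184
d = 0.384 m

0.384


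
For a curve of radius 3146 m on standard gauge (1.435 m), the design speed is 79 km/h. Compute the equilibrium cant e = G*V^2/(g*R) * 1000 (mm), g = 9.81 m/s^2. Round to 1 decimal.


Convert speed: V = 79 / 3.6 = 21.9444 m/s
Apply formula: e = 1.435 * 21.9444^2 / (9.81 * 3146)
e = 1.435 * 481.5586 / 30862.26
e = 0.022391 m = 22.4 mm

22.4


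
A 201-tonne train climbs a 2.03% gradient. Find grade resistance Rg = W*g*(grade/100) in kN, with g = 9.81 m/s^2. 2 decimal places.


Rg = W * 9.81 * grade / 100
Rg = 201 * 9.81 * 2.03 / 100
Rg = 1971.81 * 0.0203
Rg = 40.03 kN

40.03


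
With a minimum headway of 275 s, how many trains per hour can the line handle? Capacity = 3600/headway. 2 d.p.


Capacity = 3600 / headway
Capacity = 3600 / 275
Capacity = 13.09 trains/hour

13.09


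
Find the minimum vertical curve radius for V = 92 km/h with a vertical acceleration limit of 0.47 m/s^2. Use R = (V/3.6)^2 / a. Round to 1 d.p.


Convert speed: V = 92 / 3.6 = 25.5556 m/s
V^2 = 653.0864 m^2/s^2
R_v = 653.0864 / 0.47
R_v = 1389.5 m

1389.5


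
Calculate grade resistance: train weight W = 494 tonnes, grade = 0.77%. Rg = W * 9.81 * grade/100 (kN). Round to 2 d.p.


Rg = W * 9.81 * grade / 100
Rg = 494 * 9.81 * 0.77 / 100
Rg = 4846.14 * 0.0077
Rg = 37.32 kN

37.32


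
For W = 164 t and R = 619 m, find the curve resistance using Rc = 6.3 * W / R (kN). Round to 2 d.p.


Rc = 6.3 * W / R
Rc = 6.3 * 164 / 619
Rc = 1033.2 / 619
Rc = 1.67 kN

1.67


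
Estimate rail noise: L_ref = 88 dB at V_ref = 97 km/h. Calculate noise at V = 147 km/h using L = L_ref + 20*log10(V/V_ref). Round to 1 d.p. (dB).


V/V_ref = 147 / 97 = 1.515464
log10(1.515464) = 0.180546
20 * 0.180546 = 3.6109
L = 88 + 3.6109 = 91.6 dB

91.6


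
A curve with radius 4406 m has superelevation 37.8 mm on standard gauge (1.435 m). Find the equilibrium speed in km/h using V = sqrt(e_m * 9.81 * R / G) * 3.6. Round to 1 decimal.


Convert cant: e = 37.8 mm = 0.0378 m
V_ms = sqrt(0.0378 * 9.81 * 4406 / 1.435)
V_ms = sqrt(1138.553385) = 33.7425 m/s
V = 33.7425 * 3.6 = 121.5 km/h

121.5


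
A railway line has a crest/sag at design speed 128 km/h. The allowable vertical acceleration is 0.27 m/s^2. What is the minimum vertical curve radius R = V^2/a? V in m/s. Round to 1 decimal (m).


Convert speed: V = 128 / 3.6 = 35.5556 m/s
V^2 = 1264.1975 m^2/s^2
R_v = 1264.1975 / 0.27
R_v = 4682.2 m

4682.2


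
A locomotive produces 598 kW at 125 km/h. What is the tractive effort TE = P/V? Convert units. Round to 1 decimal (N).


Convert: P = 598 kW = 598000 W
V = 125 / 3.6 = 34.7222 m/s
TE = 598000 / 34.7222
TE = 17222.4 N

17222.4


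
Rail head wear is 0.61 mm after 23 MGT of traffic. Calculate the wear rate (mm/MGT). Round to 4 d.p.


Wear rate = total wear / cumulative tonnage
Rate = 0.61 / 23
Rate = 0.0265 mm/MGT

0.0265


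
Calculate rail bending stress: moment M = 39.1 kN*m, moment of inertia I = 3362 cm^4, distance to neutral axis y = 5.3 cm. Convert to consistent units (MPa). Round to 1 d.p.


Convert units:
M = 39.1 kN*m = 39100000 N*mm
y = 5.3 cm = 53 mm
I = 3362 cm^4 = 33620000 mm^4
sigma = 39100000 * 53 / 33620000
sigma = 61.6 MPa

61.6


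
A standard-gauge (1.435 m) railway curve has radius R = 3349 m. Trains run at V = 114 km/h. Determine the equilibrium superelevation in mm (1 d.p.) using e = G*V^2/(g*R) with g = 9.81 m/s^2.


Convert speed: V = 114 / 3.6 = 31.6667 m/s
Apply formula: e = 1.435 * 31.6667^2 / (9.81 * 3349)
e = 1.435 * 1002.7778 / 32853.69
e = 0.0438 m = 43.8 mm

43.8


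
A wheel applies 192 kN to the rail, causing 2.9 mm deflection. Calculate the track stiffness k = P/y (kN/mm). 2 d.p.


Track stiffness k = P / y
k = 192 / 2.9
k = 66.21 kN/mm

66.21


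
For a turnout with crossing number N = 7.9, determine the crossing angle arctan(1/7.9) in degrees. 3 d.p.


1/N = 1/7.9 = 0.126582
angle = arctan(0.126582) = 0.125913 rad
angle = 0.125913 * 180/pi = 7.214 degrees

7.214


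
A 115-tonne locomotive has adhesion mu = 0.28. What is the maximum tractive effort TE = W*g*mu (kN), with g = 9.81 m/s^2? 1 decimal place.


TE_max = W * g * mu
TE_max = 115 * 9.81 * 0.28
TE_max = 1128.15 * 0.28
TE_max = 315.9 kN

315.9


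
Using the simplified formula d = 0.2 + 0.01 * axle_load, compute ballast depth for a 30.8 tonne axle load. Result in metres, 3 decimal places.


d = 0.2 + 0.01 * 30.8
d = 0.2 + 0.308
d = 0.508 m

0.508


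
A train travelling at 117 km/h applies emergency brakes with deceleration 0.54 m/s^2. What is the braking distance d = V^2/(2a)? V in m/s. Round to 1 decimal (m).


Convert speed: V = 117 / 3.6 = 32.5 m/s
V^2 = 1056.25
d = 1056.25 / (2 * 0.54)
d = 1056.25 / 1.08
d = 978.0 m

978.0


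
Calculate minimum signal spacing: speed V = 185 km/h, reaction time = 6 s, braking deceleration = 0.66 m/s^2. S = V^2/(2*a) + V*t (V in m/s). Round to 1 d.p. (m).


V = 185 / 3.6 = 51.3889 m/s
Braking distance = 51.3889^2 / (2*0.66) = 2000.6196 m
Sighting distance = 51.3889 * 6 = 308.3333 m
S = 2000.6196 + 308.3333 = 2309.0 m

2309.0


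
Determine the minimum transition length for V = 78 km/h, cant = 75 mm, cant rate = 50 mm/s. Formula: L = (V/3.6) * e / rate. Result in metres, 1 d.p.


Convert speed: V = 78 / 3.6 = 21.6667 m/s
L = 21.6667 * 75 / 50
L = 1625.0 / 50
L = 32.5 m

32.5


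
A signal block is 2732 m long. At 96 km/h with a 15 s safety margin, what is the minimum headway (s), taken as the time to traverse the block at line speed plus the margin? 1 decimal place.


V = 96 / 3.6 = 26.6667 m/s
Block traversal time = 2732 / 26.6667 = 102.45 s
Headway = 102.45 + 15
Headway = 117.5 s

117.5


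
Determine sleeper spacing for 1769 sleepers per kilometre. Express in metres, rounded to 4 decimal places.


Spacing = 1000 m / number of sleepers
Spacing = 1000 / 1769
Spacing = 0.5653 m

0.5653


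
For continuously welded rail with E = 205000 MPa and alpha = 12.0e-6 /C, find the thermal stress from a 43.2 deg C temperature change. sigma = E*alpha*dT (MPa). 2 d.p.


sigma = E * alpha * dT
sigma = 205000 * 12.0e-6 * 43.2
sigma = 2.46 * 43.2
sigma = 106.27 MPa

106.27


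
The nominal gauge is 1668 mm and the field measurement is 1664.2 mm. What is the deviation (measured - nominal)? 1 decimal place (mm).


Deviation = measured - nominal
Deviation = 1664.2 - 1668
Deviation = -3.8 mm

-3.8


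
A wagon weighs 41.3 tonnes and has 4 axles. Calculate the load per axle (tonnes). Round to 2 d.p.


Load per axle = total weight / number of axles
Load = 41.3 / 4
Load = 10.33 tonnes

10.33


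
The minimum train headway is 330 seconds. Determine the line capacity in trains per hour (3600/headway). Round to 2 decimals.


Capacity = 3600 / headway
Capacity = 3600 / 330
Capacity = 10.91 trains/hour

10.91


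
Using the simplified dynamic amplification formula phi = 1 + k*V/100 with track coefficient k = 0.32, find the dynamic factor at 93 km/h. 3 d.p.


phi = 1 + k * V / 100
phi = 1 + 0.32 * 93 / 100
phi = 1 + 0.2976
phi = 1.298

1.298


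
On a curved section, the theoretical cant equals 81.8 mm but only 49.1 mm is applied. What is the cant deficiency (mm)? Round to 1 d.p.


Cant deficiency = equilibrium cant - actual cant
CD = 81.8 - 49.1
CD = 32.7 mm

32.7


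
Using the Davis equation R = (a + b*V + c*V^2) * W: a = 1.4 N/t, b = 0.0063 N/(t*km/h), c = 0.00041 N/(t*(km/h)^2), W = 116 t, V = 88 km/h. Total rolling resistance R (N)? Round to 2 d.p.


b*V = 0.0063 * 88 = 0.5544
c*V^2 = 0.00041 * 7744 = 3.17504
R_per_t = 1.4 + 0.5544 + 3.17504 = 5.12944 N/t
R_total = 5.12944 * 116 = 595.02 N

595.02


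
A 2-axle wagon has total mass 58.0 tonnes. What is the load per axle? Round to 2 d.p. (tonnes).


Load per axle = total weight / number of axles
Load = 58.0 / 2
Load = 29.00 tonnes

29.00


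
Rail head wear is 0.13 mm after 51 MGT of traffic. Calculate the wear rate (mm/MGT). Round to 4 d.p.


Wear rate = total wear / cumulative tonnage
Rate = 0.13 / 51
Rate = 0.0025 mm/MGT

0.0025


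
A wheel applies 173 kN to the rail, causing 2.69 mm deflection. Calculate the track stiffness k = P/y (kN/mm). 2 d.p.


Track stiffness k = P / y
k = 173 / 2.69
k = 64.31 kN/mm

64.31


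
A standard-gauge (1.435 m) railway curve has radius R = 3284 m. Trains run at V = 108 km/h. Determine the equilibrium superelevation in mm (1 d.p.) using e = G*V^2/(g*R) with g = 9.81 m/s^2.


Convert speed: V = 108 / 3.6 = 30.0 m/s
Apply formula: e = 1.435 * 30.0^2 / (9.81 * 3284)
e = 1.435 * 900.0 / 32216.04
e = 0.040089 m = 40.1 mm

40.1


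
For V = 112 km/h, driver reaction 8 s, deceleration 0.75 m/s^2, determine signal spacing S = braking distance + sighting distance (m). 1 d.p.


V = 112 / 3.6 = 31.1111 m/s
Braking distance = 31.1111^2 / (2*0.75) = 645.2675 m
Sighting distance = 31.1111 * 8 = 248.8889 m
S = 645.2675 + 248.8889 = 894.2 m

894.2


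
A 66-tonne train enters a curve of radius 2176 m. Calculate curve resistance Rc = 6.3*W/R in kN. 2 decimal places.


Rc = 6.3 * W / R
Rc = 6.3 * 66 / 2176
Rc = 415.8 / 2176
Rc = 0.19 kN

0.19


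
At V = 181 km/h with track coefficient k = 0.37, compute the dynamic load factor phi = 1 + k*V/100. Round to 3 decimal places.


phi = 1 + k * V / 100
phi = 1 + 0.37 * 181 / 100
phi = 1 + 0.6697
phi = 1.670

1.670


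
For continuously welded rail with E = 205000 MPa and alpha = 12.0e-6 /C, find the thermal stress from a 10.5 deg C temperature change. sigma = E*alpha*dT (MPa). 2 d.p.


sigma = E * alpha * dT
sigma = 205000 * 12.0e-6 * 10.5
sigma = 2.46 * 10.5
sigma = 25.83 MPa

25.83


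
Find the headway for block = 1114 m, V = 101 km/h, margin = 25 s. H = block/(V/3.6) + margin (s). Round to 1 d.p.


V = 101 / 3.6 = 28.0556 m/s
Block traversal time = 1114 / 28.0556 = 39.7069 s
Headway = 39.7069 + 25
Headway = 64.7 s

64.7


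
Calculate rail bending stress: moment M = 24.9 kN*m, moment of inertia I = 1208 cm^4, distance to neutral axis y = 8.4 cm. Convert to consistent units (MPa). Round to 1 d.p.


Convert units:
M = 24.9 kN*m = 24900000 N*mm
y = 8.4 cm = 84 mm
I = 1208 cm^4 = 12080000 mm^4
sigma = 24900000 * 84 / 12080000
sigma = 173.1 MPa

173.1


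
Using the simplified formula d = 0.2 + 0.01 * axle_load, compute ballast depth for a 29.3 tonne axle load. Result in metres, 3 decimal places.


d = 0.2 + 0.01 * 29.3
d = 0.2 + 0.293
d = 0.493 m

0.493


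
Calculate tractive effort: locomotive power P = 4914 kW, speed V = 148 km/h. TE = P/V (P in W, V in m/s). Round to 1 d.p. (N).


Convert: P = 4914 kW = 4914000 W
V = 148 / 3.6 = 41.1111 m/s
TE = 4914000 / 41.1111
TE = 119529.7 N

119529.7


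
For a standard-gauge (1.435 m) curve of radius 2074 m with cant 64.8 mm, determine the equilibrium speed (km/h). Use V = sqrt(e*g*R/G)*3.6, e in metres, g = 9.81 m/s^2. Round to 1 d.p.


Convert cant: e = 64.8 mm = 0.0648 m
V_ms = sqrt(0.0648 * 9.81 * 2074 / 1.435)
V_ms = sqrt(918.75743) = 30.311 m/s
V = 30.311 * 3.6 = 109.1 km/h

109.1


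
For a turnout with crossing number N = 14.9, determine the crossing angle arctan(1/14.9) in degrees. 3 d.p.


1/N = 1/14.9 = 0.067114
angle = arctan(0.067114) = 0.067014 rad
angle = 0.067014 * 180/pi = 3.840 degrees

3.840


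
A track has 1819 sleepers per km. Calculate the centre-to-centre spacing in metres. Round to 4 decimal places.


Spacing = 1000 m / number of sleepers
Spacing = 1000 / 1819
Spacing = 0.5498 m

0.5498


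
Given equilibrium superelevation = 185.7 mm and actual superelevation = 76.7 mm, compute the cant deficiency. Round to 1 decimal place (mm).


Cant deficiency = equilibrium cant - actual cant
CD = 185.7 - 76.7
CD = 109.0 mm

109.0


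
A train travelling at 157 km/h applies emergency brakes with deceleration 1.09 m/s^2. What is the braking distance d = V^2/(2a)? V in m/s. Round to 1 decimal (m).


Convert speed: V = 157 / 3.6 = 43.6111 m/s
V^2 = 1901.929
d = 1901.929 / (2 * 1.09)
d = 1901.929 / 2.18
d = 872.4 m

872.4


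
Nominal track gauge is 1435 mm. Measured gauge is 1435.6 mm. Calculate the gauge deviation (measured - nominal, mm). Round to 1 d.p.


Deviation = measured - nominal
Deviation = 1435.6 - 1435
Deviation = 0.6 mm

0.6


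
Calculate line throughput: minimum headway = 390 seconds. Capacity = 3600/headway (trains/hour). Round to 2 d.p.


Capacity = 3600 / headway
Capacity = 3600 / 390
Capacity = 9.23 trains/hour

9.23


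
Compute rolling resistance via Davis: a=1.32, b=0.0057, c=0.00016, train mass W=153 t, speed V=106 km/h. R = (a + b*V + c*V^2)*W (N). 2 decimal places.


b*V = 0.0057 * 106 = 0.6042
c*V^2 = 0.00016 * 11236 = 1.79776
R_per_t = 1.32 + 0.6042 + 1.79776 = 3.72196 N/t
R_total = 3.72196 * 153 = 569.46 N

569.46


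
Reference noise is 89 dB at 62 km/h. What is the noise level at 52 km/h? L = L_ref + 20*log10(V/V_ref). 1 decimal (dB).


V/V_ref = 52 / 62 = 0.83871
log10(0.83871) = -0.076388
20 * -0.076388 = -1.5278
L = 89 + -1.5278 = 87.5 dB

87.5


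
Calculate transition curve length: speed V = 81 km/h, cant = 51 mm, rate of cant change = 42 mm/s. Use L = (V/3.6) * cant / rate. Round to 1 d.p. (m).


Convert speed: V = 81 / 3.6 = 22.5 m/s
L = 22.5 * 51 / 42
L = 1147.5 / 42
L = 27.3 m

27.3


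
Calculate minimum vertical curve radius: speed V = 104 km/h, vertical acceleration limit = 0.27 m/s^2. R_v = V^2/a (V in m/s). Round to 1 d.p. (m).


Convert speed: V = 104 / 3.6 = 28.8889 m/s
V^2 = 834.5679 m^2/s^2
R_v = 834.5679 / 0.27
R_v = 3091.0 m

3091.0


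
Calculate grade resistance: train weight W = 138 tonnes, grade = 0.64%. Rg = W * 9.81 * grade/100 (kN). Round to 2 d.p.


Rg = W * 9.81 * grade / 100
Rg = 138 * 9.81 * 0.64 / 100
Rg = 1353.78 * 0.0064
Rg = 8.66 kN

8.66


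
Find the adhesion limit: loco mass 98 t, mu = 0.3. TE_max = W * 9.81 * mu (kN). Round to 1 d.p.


TE_max = W * g * mu
TE_max = 98 * 9.81 * 0.3
TE_max = 961.38 * 0.3
TE_max = 288.4 kN

288.4


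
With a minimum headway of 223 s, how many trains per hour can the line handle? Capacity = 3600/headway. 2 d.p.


Capacity = 3600 / headway
Capacity = 3600 / 223
Capacity = 16.14 trains/hour

16.14


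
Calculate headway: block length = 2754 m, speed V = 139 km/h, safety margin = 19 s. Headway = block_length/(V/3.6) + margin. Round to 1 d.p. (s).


V = 139 / 3.6 = 38.6111 m/s
Block traversal time = 2754 / 38.6111 = 71.3266 s
Headway = 71.3266 + 19
Headway = 90.3 s

90.3


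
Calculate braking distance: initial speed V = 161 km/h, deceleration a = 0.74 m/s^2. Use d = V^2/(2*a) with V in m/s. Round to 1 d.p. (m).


Convert speed: V = 161 / 3.6 = 44.7222 m/s
V^2 = 2000.0772
d = 2000.0772 / (2 * 0.74)
d = 2000.0772 / 1.48
d = 1351.4 m

1351.4


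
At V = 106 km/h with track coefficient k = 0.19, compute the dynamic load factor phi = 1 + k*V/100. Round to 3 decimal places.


phi = 1 + k * V / 100
phi = 1 + 0.19 * 106 / 100
phi = 1 + 0.2014
phi = 1.201

1.201


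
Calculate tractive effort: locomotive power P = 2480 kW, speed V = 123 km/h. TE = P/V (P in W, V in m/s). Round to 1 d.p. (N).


Convert: P = 2480 kW = 2480000 W
V = 123 / 3.6 = 34.1667 m/s
TE = 2480000 / 34.1667
TE = 72585.4 N

72585.4


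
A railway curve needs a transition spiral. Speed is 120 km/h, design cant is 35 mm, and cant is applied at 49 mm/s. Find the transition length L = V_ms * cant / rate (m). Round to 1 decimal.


Convert speed: V = 120 / 3.6 = 33.3333 m/s
L = 33.3333 * 35 / 49
L = 1166.6667 / 49
L = 23.8 m

23.8


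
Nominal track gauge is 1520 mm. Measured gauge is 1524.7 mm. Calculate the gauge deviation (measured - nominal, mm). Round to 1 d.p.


Deviation = measured - nominal
Deviation = 1524.7 - 1520
Deviation = 4.7 mm

4.7


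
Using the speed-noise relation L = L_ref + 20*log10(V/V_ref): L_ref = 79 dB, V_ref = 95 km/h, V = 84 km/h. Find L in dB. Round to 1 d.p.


V/V_ref = 84 / 95 = 0.884211
log10(0.884211) = -0.053444
20 * -0.053444 = -1.0689
L = 79 + -1.0689 = 77.9 dB

77.9


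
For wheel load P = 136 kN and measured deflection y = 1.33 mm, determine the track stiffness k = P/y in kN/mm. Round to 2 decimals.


Track stiffness k = P / y
k = 136 / 1.33
k = 102.26 kN/mm

102.26


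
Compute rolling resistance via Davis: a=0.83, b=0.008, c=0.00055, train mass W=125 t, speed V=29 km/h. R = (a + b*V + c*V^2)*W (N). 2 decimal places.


b*V = 0.008 * 29 = 0.232
c*V^2 = 0.00055 * 841 = 0.46255
R_per_t = 0.83 + 0.232 + 0.46255 = 1.52455 N/t
R_total = 1.52455 * 125 = 190.57 N

190.57


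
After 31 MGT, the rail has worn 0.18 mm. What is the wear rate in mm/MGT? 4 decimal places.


Wear rate = total wear / cumulative tonnage
Rate = 0.18 / 31
Rate = 0.0058 mm/MGT

0.0058


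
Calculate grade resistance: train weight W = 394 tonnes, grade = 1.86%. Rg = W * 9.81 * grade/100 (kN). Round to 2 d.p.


Rg = W * 9.81 * grade / 100
Rg = 394 * 9.81 * 1.86 / 100
Rg = 3865.14 * 0.0186
Rg = 71.89 kN

71.89


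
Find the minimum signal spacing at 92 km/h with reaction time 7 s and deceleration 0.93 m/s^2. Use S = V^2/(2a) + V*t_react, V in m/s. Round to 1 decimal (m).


V = 92 / 3.6 = 25.5556 m/s
Braking distance = 25.5556^2 / (2*0.93) = 351.1217 m
Sighting distance = 25.5556 * 7 = 178.8889 m
S = 351.1217 + 178.8889 = 530.0 m

530.0


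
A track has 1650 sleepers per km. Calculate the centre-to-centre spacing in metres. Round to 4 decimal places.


Spacing = 1000 m / number of sleepers
Spacing = 1000 / 1650
Spacing = 0.6061 m

0.6061


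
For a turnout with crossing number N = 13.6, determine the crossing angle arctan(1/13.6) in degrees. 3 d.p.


1/N = 1/13.6 = 0.073529
angle = arctan(0.073529) = 0.073397 rad
angle = 0.073397 * 180/pi = 4.205 degrees

4.205


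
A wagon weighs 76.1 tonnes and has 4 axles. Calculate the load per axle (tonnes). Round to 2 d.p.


Load per axle = total weight / number of axles
Load = 76.1 / 4
Load = 19.03 tonnes

19.03


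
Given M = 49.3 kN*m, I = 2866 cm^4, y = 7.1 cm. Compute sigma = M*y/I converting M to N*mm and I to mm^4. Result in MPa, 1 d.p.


Convert units:
M = 49.3 kN*m = 49300000 N*mm
y = 7.1 cm = 71 mm
I = 2866 cm^4 = 28660000 mm^4
sigma = 49300000 * 71 / 28660000
sigma = 122.1 MPa

122.1


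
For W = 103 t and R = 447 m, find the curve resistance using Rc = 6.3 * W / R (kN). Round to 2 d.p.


Rc = 6.3 * W / R
Rc = 6.3 * 103 / 447
Rc = 648.9 / 447
Rc = 1.45 kN

1.45


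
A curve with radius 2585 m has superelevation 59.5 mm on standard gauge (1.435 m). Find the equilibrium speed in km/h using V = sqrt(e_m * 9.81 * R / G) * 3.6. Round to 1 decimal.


Convert cant: e = 59.5 mm = 0.0595 m
V_ms = sqrt(0.0595 * 9.81 * 2585 / 1.435)
V_ms = sqrt(1051.464512) = 32.4263 m/s
V = 32.4263 * 3.6 = 116.7 km/h

116.7


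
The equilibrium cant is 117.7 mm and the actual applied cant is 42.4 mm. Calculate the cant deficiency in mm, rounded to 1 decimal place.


Cant deficiency = equilibrium cant - actual cant
CD = 117.7 - 42.4
CD = 75.3 mm

75.3


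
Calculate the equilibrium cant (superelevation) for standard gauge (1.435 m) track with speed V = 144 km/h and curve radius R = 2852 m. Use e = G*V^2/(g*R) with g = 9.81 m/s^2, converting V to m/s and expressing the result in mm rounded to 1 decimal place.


Convert speed: V = 144 / 3.6 = 40.0 m/s
Apply formula: e = 1.435 * 40.0^2 / (9.81 * 2852)
e = 1.435 * 1600.0 / 27978.12
e = 0.082064 m = 82.1 mm

82.1


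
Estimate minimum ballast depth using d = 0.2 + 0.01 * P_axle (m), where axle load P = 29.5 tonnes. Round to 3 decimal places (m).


d = 0.2 + 0.01 * 29.5
d = 0.2 + 0.295
d = 0.495 m

0.495


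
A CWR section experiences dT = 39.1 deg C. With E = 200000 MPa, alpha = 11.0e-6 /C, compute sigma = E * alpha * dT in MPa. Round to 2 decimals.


sigma = E * alpha * dT
sigma = 200000 * 11.0e-6 * 39.1
sigma = 2.2 * 39.1
sigma = 86.02 MPa

86.02


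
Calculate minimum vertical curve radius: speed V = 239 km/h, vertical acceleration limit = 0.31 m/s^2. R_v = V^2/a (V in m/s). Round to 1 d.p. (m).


Convert speed: V = 239 / 3.6 = 66.3889 m/s
V^2 = 4407.4846 m^2/s^2
R_v = 4407.4846 / 0.31
R_v = 14217.7 m

14217.7


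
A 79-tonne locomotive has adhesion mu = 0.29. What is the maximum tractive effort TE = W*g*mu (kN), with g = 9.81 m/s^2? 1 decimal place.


TE_max = W * g * mu
TE_max = 79 * 9.81 * 0.29
TE_max = 774.99 * 0.29
TE_max = 224.7 kN

224.7


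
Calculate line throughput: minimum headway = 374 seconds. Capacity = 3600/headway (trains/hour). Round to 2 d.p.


Capacity = 3600 / headway
Capacity = 3600 / 374
Capacity = 9.63 trains/hour

9.63


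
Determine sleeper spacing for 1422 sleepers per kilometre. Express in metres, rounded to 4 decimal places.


Spacing = 1000 m / number of sleepers
Spacing = 1000 / 1422
Spacing = 0.7032 m

0.7032


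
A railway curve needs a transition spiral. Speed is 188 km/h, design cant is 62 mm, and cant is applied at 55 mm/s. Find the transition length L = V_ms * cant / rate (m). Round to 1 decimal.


Convert speed: V = 188 / 3.6 = 52.2222 m/s
L = 52.2222 * 62 / 55
L = 3237.7778 / 55
L = 58.9 m

58.9


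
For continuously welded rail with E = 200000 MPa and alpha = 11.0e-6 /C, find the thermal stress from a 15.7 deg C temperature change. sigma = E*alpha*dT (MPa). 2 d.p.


sigma = E * alpha * dT
sigma = 200000 * 11.0e-6 * 15.7
sigma = 2.2 * 15.7
sigma = 34.54 MPa

34.54


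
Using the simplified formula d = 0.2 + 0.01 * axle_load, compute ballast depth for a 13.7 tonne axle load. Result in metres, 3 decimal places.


d = 0.2 + 0.01 * 13.7
d = 0.2 + 0.137
d = 0.337 m

0.337


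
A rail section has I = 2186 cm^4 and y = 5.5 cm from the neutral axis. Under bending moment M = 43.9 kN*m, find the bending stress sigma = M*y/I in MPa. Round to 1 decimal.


Convert units:
M = 43.9 kN*m = 43900000 N*mm
y = 5.5 cm = 55 mm
I = 2186 cm^4 = 21860000 mm^4
sigma = 43900000 * 55 / 21860000
sigma = 110.5 MPa

110.5


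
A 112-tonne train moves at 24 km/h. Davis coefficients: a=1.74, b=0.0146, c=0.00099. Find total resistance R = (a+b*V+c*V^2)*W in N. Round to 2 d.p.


b*V = 0.0146 * 24 = 0.3504
c*V^2 = 0.00099 * 576 = 0.57024
R_per_t = 1.74 + 0.3504 + 0.57024 = 2.66064 N/t
R_total = 2.66064 * 112 = 297.99 N

297.99


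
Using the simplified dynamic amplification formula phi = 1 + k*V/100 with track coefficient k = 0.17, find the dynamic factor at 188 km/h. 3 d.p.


phi = 1 + k * V / 100
phi = 1 + 0.17 * 188 / 100
phi = 1 + 0.3196
phi = 1.320

1.320


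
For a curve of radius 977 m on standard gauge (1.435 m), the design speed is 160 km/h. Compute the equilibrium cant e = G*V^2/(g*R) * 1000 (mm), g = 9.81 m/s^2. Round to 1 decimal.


Convert speed: V = 160 / 3.6 = 44.4444 m/s
Apply formula: e = 1.435 * 44.4444^2 / (9.81 * 977)
e = 1.435 * 1975.3086 / 9584.37
e = 0.295749 m = 295.7 mm

295.7


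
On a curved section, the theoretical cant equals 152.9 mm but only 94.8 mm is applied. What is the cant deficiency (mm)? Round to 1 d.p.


Cant deficiency = equilibrium cant - actual cant
CD = 152.9 - 94.8
CD = 58.1 mm

58.1


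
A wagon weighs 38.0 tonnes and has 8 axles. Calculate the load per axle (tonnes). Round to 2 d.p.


Load per axle = total weight / number of axles
Load = 38.0 / 8
Load = 4.75 tonnes

4.75


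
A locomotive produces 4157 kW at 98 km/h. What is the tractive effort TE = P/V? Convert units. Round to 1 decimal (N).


Convert: P = 4157 kW = 4157000 W
V = 98 / 3.6 = 27.2222 m/s
TE = 4157000 / 27.2222
TE = 152706.1 N

152706.1


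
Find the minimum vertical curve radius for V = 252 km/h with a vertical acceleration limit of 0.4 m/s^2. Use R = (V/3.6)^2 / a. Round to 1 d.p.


Convert speed: V = 252 / 3.6 = 70.0 m/s
V^2 = 4900.0 m^2/s^2
R_v = 4900.0 / 0.4
R_v = 12250.0 m

12250.0


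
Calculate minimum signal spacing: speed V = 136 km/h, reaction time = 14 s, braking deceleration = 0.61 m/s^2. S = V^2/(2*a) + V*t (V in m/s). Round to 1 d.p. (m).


V = 136 / 3.6 = 37.7778 m/s
Braking distance = 37.7778^2 / (2*0.61) = 1169.8037 m
Sighting distance = 37.7778 * 14 = 528.8889 m
S = 1169.8037 + 528.8889 = 1698.7 m

1698.7


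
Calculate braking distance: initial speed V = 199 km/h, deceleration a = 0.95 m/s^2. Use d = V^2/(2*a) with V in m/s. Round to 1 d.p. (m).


Convert speed: V = 199 / 3.6 = 55.2778 m/s
V^2 = 3055.6327
d = 3055.6327 / (2 * 0.95)
d = 3055.6327 / 1.9
d = 1608.2 m

1608.2


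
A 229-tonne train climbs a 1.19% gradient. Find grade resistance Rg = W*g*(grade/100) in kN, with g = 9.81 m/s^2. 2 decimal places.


Rg = W * 9.81 * grade / 100
Rg = 229 * 9.81 * 1.19 / 100
Rg = 2246.49 * 0.0119
Rg = 26.73 kN

26.73


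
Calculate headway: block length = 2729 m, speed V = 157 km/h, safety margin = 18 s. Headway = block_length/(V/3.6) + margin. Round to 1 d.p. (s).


V = 157 / 3.6 = 43.6111 m/s
Block traversal time = 2729 / 43.6111 = 62.5758 s
Headway = 62.5758 + 18
Headway = 80.6 s

80.6


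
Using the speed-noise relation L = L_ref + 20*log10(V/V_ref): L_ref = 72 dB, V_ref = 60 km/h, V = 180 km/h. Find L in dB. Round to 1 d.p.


V/V_ref = 180 / 60 = 3.0
log10(3.0) = 0.477121
20 * 0.477121 = 9.5424
L = 72 + 9.5424 = 81.5 dB

81.5


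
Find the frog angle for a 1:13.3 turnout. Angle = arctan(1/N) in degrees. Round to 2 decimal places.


1/N = 1/13.3 = 0.075188
angle = arctan(0.075188) = 0.075047 rad
angle = 0.075047 * 180/pi = 4.30 degrees

4.30


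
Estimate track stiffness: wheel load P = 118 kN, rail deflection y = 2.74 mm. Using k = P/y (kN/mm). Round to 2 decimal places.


Track stiffness k = P / y
k = 118 / 2.74
k = 43.07 kN/mm

43.07


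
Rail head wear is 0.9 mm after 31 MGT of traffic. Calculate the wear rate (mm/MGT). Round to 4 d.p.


Wear rate = total wear / cumulative tonnage
Rate = 0.9 / 31
Rate = 0.0290 mm/MGT

0.0290


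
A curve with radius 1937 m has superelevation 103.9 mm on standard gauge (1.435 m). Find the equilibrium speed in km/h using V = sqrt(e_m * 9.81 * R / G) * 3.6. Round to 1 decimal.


Convert cant: e = 103.9 mm = 0.1039 m
V_ms = sqrt(0.1039 * 9.81 * 1937 / 1.435)
V_ms = sqrt(1375.822079) = 37.0921 m/s
V = 37.0921 * 3.6 = 133.5 km/h

133.5


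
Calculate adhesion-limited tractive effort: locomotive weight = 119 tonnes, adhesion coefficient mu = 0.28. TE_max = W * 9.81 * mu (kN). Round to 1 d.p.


TE_max = W * g * mu
TE_max = 119 * 9.81 * 0.28
TE_max = 1167.39 * 0.28
TE_max = 326.9 kN

326.9


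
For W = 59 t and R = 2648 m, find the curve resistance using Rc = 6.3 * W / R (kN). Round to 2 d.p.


Rc = 6.3 * W / R
Rc = 6.3 * 59 / 2648
Rc = 371.7 / 2648
Rc = 0.14 kN

0.14


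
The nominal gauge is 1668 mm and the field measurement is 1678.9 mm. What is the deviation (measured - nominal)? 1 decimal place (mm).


Deviation = measured - nominal
Deviation = 1678.9 - 1668
Deviation = 10.9 mm

10.9


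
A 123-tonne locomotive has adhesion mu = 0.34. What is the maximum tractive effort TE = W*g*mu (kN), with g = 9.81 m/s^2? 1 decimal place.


TE_max = W * g * mu
TE_max = 123 * 9.81 * 0.34
TE_max = 1206.63 * 0.34
TE_max = 410.3 kN

410.3


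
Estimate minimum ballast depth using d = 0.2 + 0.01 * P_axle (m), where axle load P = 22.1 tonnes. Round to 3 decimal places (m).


d = 0.2 + 0.01 * 22.1
d = 0.2 + 0.221
d = 0.421 m

0.421


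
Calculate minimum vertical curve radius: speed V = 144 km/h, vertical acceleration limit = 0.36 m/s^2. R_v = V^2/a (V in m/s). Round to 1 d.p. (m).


Convert speed: V = 144 / 3.6 = 40.0 m/s
V^2 = 1600.0 m^2/s^2
R_v = 1600.0 / 0.36
R_v = 4444.4 m

4444.4


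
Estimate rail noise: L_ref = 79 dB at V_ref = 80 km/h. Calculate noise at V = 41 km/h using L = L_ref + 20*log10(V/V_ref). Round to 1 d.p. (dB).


V/V_ref = 41 / 80 = 0.5125
log10(0.5125) = -0.290306
20 * -0.290306 = -5.8061
L = 79 + -5.8061 = 73.2 dB

73.2


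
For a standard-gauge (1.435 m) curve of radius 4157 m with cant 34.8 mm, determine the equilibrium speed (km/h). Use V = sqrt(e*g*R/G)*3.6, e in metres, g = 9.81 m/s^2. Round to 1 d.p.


Convert cant: e = 34.8 mm = 0.0348 m
V_ms = sqrt(0.0348 * 9.81 * 4157 / 1.435)
V_ms = sqrt(988.954645) = 31.4476 m/s
V = 31.4476 * 3.6 = 113.2 km/h

113.2


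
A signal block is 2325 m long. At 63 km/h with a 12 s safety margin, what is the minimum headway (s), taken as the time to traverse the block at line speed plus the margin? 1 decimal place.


V = 63 / 3.6 = 17.5 m/s
Block traversal time = 2325 / 17.5 = 132.8571 s
Headway = 132.8571 + 12
Headway = 144.9 s

144.9


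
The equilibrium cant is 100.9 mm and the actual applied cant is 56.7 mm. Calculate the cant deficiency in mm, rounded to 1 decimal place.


Cant deficiency = equilibrium cant - actual cant
CD = 100.9 - 56.7
CD = 44.2 mm

44.2


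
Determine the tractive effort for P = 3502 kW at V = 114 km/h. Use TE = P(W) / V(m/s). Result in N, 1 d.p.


Convert: P = 3502 kW = 3502000 W
V = 114 / 3.6 = 31.6667 m/s
TE = 3502000 / 31.6667
TE = 110589.5 N

110589.5


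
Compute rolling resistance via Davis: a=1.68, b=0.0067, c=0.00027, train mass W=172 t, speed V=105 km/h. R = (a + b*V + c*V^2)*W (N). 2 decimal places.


b*V = 0.0067 * 105 = 0.7035
c*V^2 = 0.00027 * 11025 = 2.97675
R_per_t = 1.68 + 0.7035 + 2.97675 = 5.36025 N/t
R_total = 5.36025 * 172 = 921.96 N

921.96


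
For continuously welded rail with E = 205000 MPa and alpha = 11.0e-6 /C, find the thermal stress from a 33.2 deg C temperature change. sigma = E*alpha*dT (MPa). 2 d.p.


sigma = E * alpha * dT
sigma = 205000 * 11.0e-6 * 33.2
sigma = 2.255 * 33.2
sigma = 74.87 MPa

74.87


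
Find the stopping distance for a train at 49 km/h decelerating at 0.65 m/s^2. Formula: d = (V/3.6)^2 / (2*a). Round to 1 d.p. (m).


Convert speed: V = 49 / 3.6 = 13.6111 m/s
V^2 = 185.2623
d = 185.2623 / (2 * 0.65)
d = 185.2623 / 1.3
d = 142.5 m

142.5


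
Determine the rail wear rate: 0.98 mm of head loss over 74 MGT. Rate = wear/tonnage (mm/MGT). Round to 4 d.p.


Wear rate = total wear / cumulative tonnage
Rate = 0.98 / 74
Rate = 0.0132 mm/MGT

0.0132


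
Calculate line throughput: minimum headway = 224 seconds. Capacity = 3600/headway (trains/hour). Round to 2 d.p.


Capacity = 3600 / headway
Capacity = 3600 / 224
Capacity = 16.07 trains/hour

16.07


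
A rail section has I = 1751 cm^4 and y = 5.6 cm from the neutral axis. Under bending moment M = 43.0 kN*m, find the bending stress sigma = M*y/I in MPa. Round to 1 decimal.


Convert units:
M = 43.0 kN*m = 43000000 N*mm
y = 5.6 cm = 56 mm
I = 1751 cm^4 = 17510000 mm^4
sigma = 43000000 * 56 / 17510000
sigma = 137.5 MPa

137.5
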